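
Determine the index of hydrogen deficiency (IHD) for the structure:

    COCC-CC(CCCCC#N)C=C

3

Molecular formula from the SMILES: C12H21NO.
DoU = (2C + 2 + N − H − X)/2 = (2·12 + 2 + 1 − 21 − 0)/2 = 6/2 = 3.
(Structurally: 0 ring(s) + 3 π bond(s) = 3.)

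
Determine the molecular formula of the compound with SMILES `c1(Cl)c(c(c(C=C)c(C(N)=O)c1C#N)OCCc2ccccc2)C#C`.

Heavy atoms from the SMILES: 20 C, 1 Cl, 2 N, 2 O.
Implicit hydrogens by atom environment:
  7 × C (aromatic): no H
  5 × C (aromatic): 1 H each → 5
  3 × C: 2 H each → 6
  3 × C: no H
  2 × C: 1 H each → 2
  2 × O: no H
  1 × Cl: no H
  1 × N: 2 H
  1 × N: no H
  Total hydrogens = 15.
Molecular formula: C20H15ClN2O2

C20H15ClN2O2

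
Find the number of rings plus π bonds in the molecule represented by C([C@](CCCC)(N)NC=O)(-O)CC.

Molecular formula from the SMILES: C9H20N2O2.
DoU = (2C + 2 + N − H − X)/2 = (2·9 + 2 + 2 − 20 − 0)/2 = 2/2 = 1.
(Structurally: 0 ring(s) + 1 π bond(s) = 1.)

1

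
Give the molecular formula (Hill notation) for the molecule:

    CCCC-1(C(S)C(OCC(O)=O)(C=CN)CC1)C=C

C14H23NO3S

Heavy atoms from the SMILES: 14 C, 1 N, 3 O, 1 S.
Implicit hydrogens by atom environment:
  6 × C: 2 H each → 12
  4 × C: 1 H each → 4
  3 × C: no H
  2 × O: no H
  1 × C: 3 H
  1 × N: 2 H
  1 × O: 1 H
  1 × S: 1 H
  Total hydrogens = 23.
Molecular formula: C14H23NO3S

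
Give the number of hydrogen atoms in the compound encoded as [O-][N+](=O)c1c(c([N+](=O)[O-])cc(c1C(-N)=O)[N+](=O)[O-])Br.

Hydrogens are implicit in SMILES; fill each atom to its normal valence:
  5 × C (aromatic): no H
  4 × O: no H
  3 × N (charge +1): no H
  3 × O (charge -1): no H
  1 × Br: no H
  1 × C (aromatic): 1 H
  1 × C: no H
  1 × N: 2 H
  Total hydrogens = 3.

3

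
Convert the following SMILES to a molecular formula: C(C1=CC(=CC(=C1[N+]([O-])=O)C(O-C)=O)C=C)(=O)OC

C12H11NO6

Heavy atoms from the SMILES: 12 C, 1 N, 6 O.
Implicit hydrogens by atom environment:
  5 × O: no H
  4 × C (aromatic): no H
  2 × C: 3 H each → 6
  2 × C (aromatic): 1 H each → 2
  2 × C: no H
  1 × C: 2 H
  1 × C: 1 H
  1 × N (charge +1): no H
  1 × O (charge -1): no H
  Total hydrogens = 11.
Molecular formula: C12H11NO6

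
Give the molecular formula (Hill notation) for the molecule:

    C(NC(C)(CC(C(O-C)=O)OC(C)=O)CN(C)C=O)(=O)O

Heavy atoms from the SMILES: 12 C, 2 N, 7 O.
Implicit hydrogens by atom environment:
  6 × O: no H
  4 × C: 3 H each → 12
  4 × C: no H
  2 × C: 2 H each → 4
  2 × C: 1 H each → 2
  1 × N: 1 H
  1 × N: no H
  1 × O: 1 H
  Total hydrogens = 20.
Molecular formula: C12H20N2O7

C12H20N2O7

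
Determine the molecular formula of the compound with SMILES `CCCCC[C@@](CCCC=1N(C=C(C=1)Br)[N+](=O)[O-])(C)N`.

C14H24BrN3O2

Heavy atoms from the SMILES: 1 Br, 14 C, 3 N, 2 O.
Implicit hydrogens by atom environment:
  7 × C: 2 H each → 14
  2 × C: 3 H each → 6
  2 × C (aromatic): 1 H each → 2
  2 × C (aromatic): no H
  1 × Br: no H
  1 × C: no H
  1 × N: 2 H
  1 × N (aromatic): no H
  1 × N (charge +1): no H
  1 × O: no H
  1 × O (charge -1): no H
  Total hydrogens = 24.
Molecular formula: C14H24BrN3O2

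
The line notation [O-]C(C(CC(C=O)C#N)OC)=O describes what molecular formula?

Heavy atoms from the SMILES: 7 C, 1 N, 4 O.
Implicit hydrogens by atom environment:
  3 × C: 1 H each → 3
  3 × O: no H
  2 × C: no H
  1 × C: 3 H
  1 × C: 2 H
  1 × N: no H
  1 × O (charge -1): no H
  Total hydrogens = 8.
Net charge -1.
Molecular formula: C7H8NO4-

C7H8NO4-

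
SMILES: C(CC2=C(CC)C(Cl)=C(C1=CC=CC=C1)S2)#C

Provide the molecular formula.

Heavy atoms from the SMILES: 15 C, 1 Cl, 1 S.
Implicit hydrogens by atom environment:
  5 × C (aromatic): 1 H each → 5
  5 × C (aromatic): no H
  2 × C: 2 H each → 4
  1 × C: 3 H
  1 × C: 1 H
  1 × C: no H
  1 × Cl: no H
  1 × S (aromatic): no H
  Total hydrogens = 13.
Molecular formula: C15H13ClS

C15H13ClS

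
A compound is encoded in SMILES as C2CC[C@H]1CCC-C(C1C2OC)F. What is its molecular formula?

Heavy atoms from the SMILES: 11 C, 1 F, 1 O.
Implicit hydrogens by atom environment:
  6 × C: 2 H each → 12
  4 × C: 1 H each → 4
  1 × C: 3 H
  1 × F: no H
  1 × O: no H
  Total hydrogens = 19.
Molecular formula: C11H19FO

C11H19FO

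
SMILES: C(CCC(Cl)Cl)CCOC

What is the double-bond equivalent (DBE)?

0

Molecular formula from the SMILES: C7H14Cl2O.
DoU = (2C + 2 + N − H − X)/2 = (2·7 + 2 + 0 − 14 − 2)/2 = 0/2 = 0.
(Structurally: 0 ring(s) + 0 π bond(s) = 0.)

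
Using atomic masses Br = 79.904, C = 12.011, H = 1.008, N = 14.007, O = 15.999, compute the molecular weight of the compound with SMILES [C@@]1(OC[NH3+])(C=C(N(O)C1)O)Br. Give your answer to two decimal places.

226.05

Molecular formula: C5H10BrN2O3+.
M = 1×79.904 + 5×12.011 + 10×1.008 + 2×14.007 + 3×15.999 = 226.05 g/mol.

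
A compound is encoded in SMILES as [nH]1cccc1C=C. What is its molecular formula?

C6H7N

Heavy atoms from the SMILES: 6 C, 1 N.
Implicit hydrogens by atom environment:
  3 × C (aromatic): 1 H each → 3
  1 × C: 2 H
  1 × C: 1 H
  1 × C (aromatic): no H
  1 × N (aromatic): 1 H
  Total hydrogens = 7.
Molecular formula: C6H7N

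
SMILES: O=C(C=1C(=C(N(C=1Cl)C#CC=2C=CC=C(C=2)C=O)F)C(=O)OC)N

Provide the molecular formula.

Heavy atoms from the SMILES: 16 C, 1 Cl, 1 F, 2 N, 4 O.
Implicit hydrogens by atom environment:
  6 × C (aromatic): no H
  4 × C (aromatic): 1 H each → 4
  4 × C: no H
  4 × O: no H
  1 × C: 3 H
  1 × C: 1 H
  1 × Cl: no H
  1 × F: no H
  1 × N: 2 H
  1 × N (aromatic): no H
  Total hydrogens = 10.
Molecular formula: C16H10ClFN2O4

C16H10ClFN2O4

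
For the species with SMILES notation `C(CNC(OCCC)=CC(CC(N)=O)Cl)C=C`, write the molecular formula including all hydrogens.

Heavy atoms from the SMILES: 12 C, 1 Cl, 2 N, 2 O.
Implicit hydrogens by atom environment:
  6 × C: 2 H each → 12
  3 × C: 1 H each → 3
  2 × C: no H
  2 × O: no H
  1 × C: 3 H
  1 × Cl: no H
  1 × N: 2 H
  1 × N: 1 H
  Total hydrogens = 21.
Molecular formula: C12H21ClN2O2

C12H21ClN2O2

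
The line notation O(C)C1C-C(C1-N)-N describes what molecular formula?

C5H12N2O

Heavy atoms from the SMILES: 5 C, 2 N, 1 O.
Implicit hydrogens by atom environment:
  3 × C: 1 H each → 3
  2 × N: 2 H each → 4
  1 × C: 3 H
  1 × C: 2 H
  1 × O: no H
  Total hydrogens = 12.
Molecular formula: C5H12N2O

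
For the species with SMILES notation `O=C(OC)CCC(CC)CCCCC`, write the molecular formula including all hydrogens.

C12H24O2

Heavy atoms from the SMILES: 12 C, 2 O.
Implicit hydrogens by atom environment:
  7 × C: 2 H each → 14
  3 × C: 3 H each → 9
  2 × O: no H
  1 × C: 1 H
  1 × C: no H
  Total hydrogens = 24.
Molecular formula: C12H24O2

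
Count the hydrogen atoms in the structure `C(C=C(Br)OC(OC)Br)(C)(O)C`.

12

Hydrogens are implicit in SMILES; fill each atom to its normal valence:
  3 × C: 3 H each → 9
  2 × Br: no H
  2 × C: 1 H each → 2
  2 × C: no H
  2 × O: no H
  1 × O: 1 H
  Total hydrogens = 12.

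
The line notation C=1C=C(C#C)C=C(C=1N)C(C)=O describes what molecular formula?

Heavy atoms from the SMILES: 10 C, 1 N, 1 O.
Implicit hydrogens by atom environment:
  3 × C (aromatic): 1 H each → 3
  3 × C (aromatic): no H
  2 × C: no H
  1 × C: 3 H
  1 × C: 1 H
  1 × N: 2 H
  1 × O: no H
  Total hydrogens = 9.
Molecular formula: C10H9NO

C10H9NO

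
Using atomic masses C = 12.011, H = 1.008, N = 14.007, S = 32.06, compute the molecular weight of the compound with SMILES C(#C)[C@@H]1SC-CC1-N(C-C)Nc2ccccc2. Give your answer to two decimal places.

Molecular formula: C14H18N2S.
M = 14×12.011 + 18×1.008 + 2×14.007 + 1×32.06 = 246.37 g/mol.

246.37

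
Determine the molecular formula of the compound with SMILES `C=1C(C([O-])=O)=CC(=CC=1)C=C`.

C9H7O2-

Heavy atoms from the SMILES: 9 C, 2 O.
Implicit hydrogens by atom environment:
  4 × C (aromatic): 1 H each → 4
  2 × C (aromatic): no H
  1 × C: 2 H
  1 × C: 1 H
  1 × C: no H
  1 × O: no H
  1 × O (charge -1): no H
  Total hydrogens = 7.
Net charge -1.
Molecular formula: C9H7O2-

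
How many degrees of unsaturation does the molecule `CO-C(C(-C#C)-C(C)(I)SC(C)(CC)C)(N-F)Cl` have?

2

Molecular formula from the SMILES: C12H20ClFINOS.
DoU = (2C + 2 + N − H − X)/2 = (2·12 + 2 + 1 − 20 − 3)/2 = 4/2 = 2.
(Structurally: 0 ring(s) + 2 π bond(s) = 2.)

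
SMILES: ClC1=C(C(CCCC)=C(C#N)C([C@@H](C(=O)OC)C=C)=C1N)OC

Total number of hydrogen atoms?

21

Hydrogens are implicit in SMILES; fill each atom to its normal valence:
  6 × C (aromatic): no H
  4 × C: 2 H each → 8
  3 × C: 3 H each → 9
  3 × O: no H
  2 × C: 1 H each → 2
  2 × C: no H
  1 × Cl: no H
  1 × N: 2 H
  1 × N: no H
  Total hydrogens = 21.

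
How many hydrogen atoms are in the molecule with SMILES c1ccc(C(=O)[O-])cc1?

Hydrogens are implicit in SMILES; fill each atom to its normal valence:
  5 × C (aromatic): 1 H each → 5
  1 × C (aromatic): no H
  1 × C: no H
  1 × O: no H
  1 × O (charge -1): no H
  Total hydrogens = 5.

5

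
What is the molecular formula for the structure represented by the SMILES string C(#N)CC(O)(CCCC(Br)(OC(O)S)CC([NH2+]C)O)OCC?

C13H26BrN2O5S+

Heavy atoms from the SMILES: 1 Br, 13 C, 2 N, 5 O, 1 S.
Implicit hydrogens by atom environment:
  6 × C: 2 H each → 12
  3 × C: no H
  3 × O: 1 H each → 3
  2 × C: 3 H each → 6
  2 × C: 1 H each → 2
  2 × O: no H
  1 × Br: no H
  1 × N (charge +1): 2 H
  1 × N: no H
  1 × S: 1 H
  Total hydrogens = 26.
Net charge +1.
Molecular formula: C13H26BrN2O5S+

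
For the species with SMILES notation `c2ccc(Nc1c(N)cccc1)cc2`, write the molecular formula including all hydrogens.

C12H12N2

Heavy atoms from the SMILES: 12 C, 2 N.
Implicit hydrogens by atom environment:
  9 × C (aromatic): 1 H each → 9
  3 × C (aromatic): no H
  1 × N: 2 H
  1 × N: 1 H
  Total hydrogens = 12.
Molecular formula: C12H12N2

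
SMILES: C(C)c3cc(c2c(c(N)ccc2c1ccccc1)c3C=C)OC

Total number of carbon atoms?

21

The symbol for carbon appears 21 times in the SMILES. Lowercase c denotes aromatic carbon and counts toward C.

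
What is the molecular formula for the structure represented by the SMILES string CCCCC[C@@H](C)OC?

C8H18O

Heavy atoms from the SMILES: 8 C, 1 O.
Implicit hydrogens by atom environment:
  4 × C: 2 H each → 8
  3 × C: 3 H each → 9
  1 × C: 1 H
  1 × O: no H
  Total hydrogens = 18.
Molecular formula: C8H18O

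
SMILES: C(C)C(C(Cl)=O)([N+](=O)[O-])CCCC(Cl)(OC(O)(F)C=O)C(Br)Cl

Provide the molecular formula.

C11H14BrCl3FNO6

Heavy atoms from the SMILES: 1 Br, 11 C, 3 Cl, 1 F, 1 N, 6 O.
Implicit hydrogens by atom environment:
  4 × C: 2 H each → 8
  4 × C: no H
  4 × O: no H
  3 × Cl: no H
  2 × C: 1 H each → 2
  1 × Br: no H
  1 × C: 3 H
  1 × F: no H
  1 × N (charge +1): no H
  1 × O: 1 H
  1 × O (charge -1): no H
  Total hydrogens = 14.
Molecular formula: C11H14BrCl3FNO6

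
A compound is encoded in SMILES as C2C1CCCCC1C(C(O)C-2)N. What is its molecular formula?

C10H19NO

Heavy atoms from the SMILES: 10 C, 1 N, 1 O.
Implicit hydrogens by atom environment:
  6 × C: 2 H each → 12
  4 × C: 1 H each → 4
  1 × N: 2 H
  1 × O: 1 H
  Total hydrogens = 19.
Molecular formula: C10H19NO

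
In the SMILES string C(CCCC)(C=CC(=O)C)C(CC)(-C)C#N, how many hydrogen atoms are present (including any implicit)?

23

Hydrogens are implicit in SMILES; fill each atom to its normal valence:
  4 × C: 3 H each → 12
  4 × C: 2 H each → 8
  3 × C: 1 H each → 3
  3 × C: no H
  1 × N: no H
  1 × O: no H
  Total hydrogens = 23.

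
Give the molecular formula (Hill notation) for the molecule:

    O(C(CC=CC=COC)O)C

C8H14O3

Heavy atoms from the SMILES: 8 C, 3 O.
Implicit hydrogens by atom environment:
  5 × C: 1 H each → 5
  2 × C: 3 H each → 6
  2 × O: no H
  1 × C: 2 H
  1 × O: 1 H
  Total hydrogens = 14.
Molecular formula: C8H14O3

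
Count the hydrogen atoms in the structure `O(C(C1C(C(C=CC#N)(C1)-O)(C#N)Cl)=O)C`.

Hydrogens are implicit in SMILES; fill each atom to its normal valence:
  5 × C: no H
  3 × C: 1 H each → 3
  2 × N: no H
  2 × O: no H
  1 × C: 3 H
  1 × C: 2 H
  1 × Cl: no H
  1 × O: 1 H
  Total hydrogens = 9.

9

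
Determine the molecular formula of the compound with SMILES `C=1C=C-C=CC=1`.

Heavy atoms from the SMILES: 6 C.
Implicit hydrogens by atom environment:
  6 × C (aromatic): 1 H each → 6
  Total hydrogens = 6.
Molecular formula: C6H6

C6H6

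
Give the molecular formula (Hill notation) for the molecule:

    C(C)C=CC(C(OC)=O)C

C8H14O2

Heavy atoms from the SMILES: 8 C, 2 O.
Implicit hydrogens by atom environment:
  3 × C: 3 H each → 9
  3 × C: 1 H each → 3
  2 × O: no H
  1 × C: 2 H
  1 × C: no H
  Total hydrogens = 14.
Molecular formula: C8H14O2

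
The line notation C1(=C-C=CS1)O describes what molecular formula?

Heavy atoms from the SMILES: 4 C, 1 O, 1 S.
Implicit hydrogens by atom environment:
  3 × C (aromatic): 1 H each → 3
  1 × C (aromatic): no H
  1 × O: 1 H
  1 × S (aromatic): no H
  Total hydrogens = 4.
Molecular formula: C4H4OS

C4H4OS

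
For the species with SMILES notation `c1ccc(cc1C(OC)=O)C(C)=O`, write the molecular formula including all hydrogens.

Heavy atoms from the SMILES: 10 C, 3 O.
Implicit hydrogens by atom environment:
  4 × C (aromatic): 1 H each → 4
  3 × O: no H
  2 × C: 3 H each → 6
  2 × C (aromatic): no H
  2 × C: no H
  Total hydrogens = 10.
Molecular formula: C10H10O3

C10H10O3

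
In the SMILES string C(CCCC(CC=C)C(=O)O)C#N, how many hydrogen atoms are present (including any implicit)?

15

Hydrogens are implicit in SMILES; fill each atom to its normal valence:
  6 × C: 2 H each → 12
  2 × C: 1 H each → 2
  2 × C: no H
  1 × N: no H
  1 × O: 1 H
  1 × O: no H
  Total hydrogens = 15.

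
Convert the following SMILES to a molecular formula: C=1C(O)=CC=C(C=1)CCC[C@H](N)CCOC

C13H21NO2

Heavy atoms from the SMILES: 13 C, 1 N, 2 O.
Implicit hydrogens by atom environment:
  5 × C: 2 H each → 10
  4 × C (aromatic): 1 H each → 4
  2 × C (aromatic): no H
  1 × C: 3 H
  1 × C: 1 H
  1 × N: 2 H
  1 × O: 1 H
  1 × O: no H
  Total hydrogens = 21.
Molecular formula: C13H21NO2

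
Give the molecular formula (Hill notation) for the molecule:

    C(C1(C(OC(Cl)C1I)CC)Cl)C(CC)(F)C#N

C11H15Cl2FINO

Heavy atoms from the SMILES: 11 C, 2 Cl, 1 F, 1 I, 1 N, 1 O.
Implicit hydrogens by atom environment:
  3 × C: 2 H each → 6
  3 × C: 1 H each → 3
  3 × C: no H
  2 × C: 3 H each → 6
  2 × Cl: no H
  1 × F: no H
  1 × I: no H
  1 × N: no H
  1 × O: no H
  Total hydrogens = 15.
Molecular formula: C11H15Cl2FINO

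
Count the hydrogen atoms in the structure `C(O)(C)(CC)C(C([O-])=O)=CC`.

13

Hydrogens are implicit in SMILES; fill each atom to its normal valence:
  3 × C: 3 H each → 9
  3 × C: no H
  1 × C: 2 H
  1 × C: 1 H
  1 × O: 1 H
  1 × O: no H
  1 × O (charge -1): no H
  Total hydrogens = 13.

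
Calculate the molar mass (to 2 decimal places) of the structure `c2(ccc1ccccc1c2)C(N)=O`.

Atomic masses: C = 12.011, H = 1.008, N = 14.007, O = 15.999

171.20

Molecular formula: C11H9NO.
M = 11×12.011 + 9×1.008 + 1×14.007 + 1×15.999 = 171.20 g/mol.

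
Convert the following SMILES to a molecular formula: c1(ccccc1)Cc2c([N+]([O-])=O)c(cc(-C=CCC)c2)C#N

Heavy atoms from the SMILES: 18 C, 2 N, 2 O.
Implicit hydrogens by atom environment:
  7 × C (aromatic): 1 H each → 7
  5 × C (aromatic): no H
  2 × C: 2 H each → 4
  2 × C: 1 H each → 2
  1 × C: 3 H
  1 × C: no H
  1 × N: no H
  1 × N (charge +1): no H
  1 × O: no H
  1 × O (charge -1): no H
  Total hydrogens = 16.
Molecular formula: C18H16N2O2

C18H16N2O2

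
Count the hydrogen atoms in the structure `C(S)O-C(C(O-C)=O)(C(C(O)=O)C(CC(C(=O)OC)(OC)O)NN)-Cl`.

Hydrogens are implicit in SMILES; fill each atom to its normal valence:
  7 × O: no H
  5 × C: no H
  3 × C: 3 H each → 9
  2 × C: 2 H each → 4
  2 × C: 1 H each → 2
  2 × O: 1 H each → 2
  1 × Cl: no H
  1 × N: 2 H
  1 × N: 1 H
  1 × S: 1 H
  Total hydrogens = 21.

21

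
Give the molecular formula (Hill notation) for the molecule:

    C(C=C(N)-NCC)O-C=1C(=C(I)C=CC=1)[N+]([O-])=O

C11H14IN3O3

Heavy atoms from the SMILES: 11 C, 1 I, 3 N, 3 O.
Implicit hydrogens by atom environment:
  3 × C (aromatic): 1 H each → 3
  3 × C (aromatic): no H
  2 × C: 2 H each → 4
  2 × O: no H
  1 × C: 3 H
  1 × C: 1 H
  1 × C: no H
  1 × I: no H
  1 × N: 2 H
  1 × N: 1 H
  1 × N (charge +1): no H
  1 × O (charge -1): no H
  Total hydrogens = 14.
Molecular formula: C11H14IN3O3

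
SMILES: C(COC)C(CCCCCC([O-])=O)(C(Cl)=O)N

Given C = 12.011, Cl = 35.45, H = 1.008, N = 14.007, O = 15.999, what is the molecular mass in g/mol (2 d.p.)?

264.73

Molecular formula: C11H19ClNO4-.
M = 11×12.011 + 1×35.45 + 19×1.008 + 1×14.007 + 4×15.999 = 264.73 g/mol.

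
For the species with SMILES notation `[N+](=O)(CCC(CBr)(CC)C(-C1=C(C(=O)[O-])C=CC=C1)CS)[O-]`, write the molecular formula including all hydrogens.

C15H19BrNO4S-

Heavy atoms from the SMILES: 1 Br, 15 C, 1 N, 4 O, 1 S.
Implicit hydrogens by atom environment:
  5 × C: 2 H each → 10
  4 × C (aromatic): 1 H each → 4
  2 × C: no H
  2 × C (aromatic): no H
  2 × O: no H
  2 × O (charge -1): no H
  1 × Br: no H
  1 × C: 3 H
  1 × C: 1 H
  1 × N (charge +1): no H
  1 × S: 1 H
  Total hydrogens = 19.
Net charge -1.
Molecular formula: C15H19BrNO4S-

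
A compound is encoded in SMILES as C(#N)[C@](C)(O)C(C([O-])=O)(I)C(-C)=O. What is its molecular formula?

C7H7INO4-

Heavy atoms from the SMILES: 7 C, 1 I, 1 N, 4 O.
Implicit hydrogens by atom environment:
  5 × C: no H
  2 × C: 3 H each → 6
  2 × O: no H
  1 × I: no H
  1 × N: no H
  1 × O: 1 H
  1 × O (charge -1): no H
  Total hydrogens = 7.
Net charge -1.
Molecular formula: C7H7INO4-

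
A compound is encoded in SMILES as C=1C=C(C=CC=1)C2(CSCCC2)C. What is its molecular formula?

C12H16S

Heavy atoms from the SMILES: 12 C, 1 S.
Implicit hydrogens by atom environment:
  5 × C (aromatic): 1 H each → 5
  4 × C: 2 H each → 8
  1 × C: 3 H
  1 × C: no H
  1 × C (aromatic): no H
  1 × S: no H
  Total hydrogens = 16.
Molecular formula: C12H16S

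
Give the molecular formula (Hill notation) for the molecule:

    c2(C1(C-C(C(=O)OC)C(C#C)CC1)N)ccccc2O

Heavy atoms from the SMILES: 16 C, 1 N, 3 O.
Implicit hydrogens by atom environment:
  4 × C (aromatic): 1 H each → 4
  3 × C: 2 H each → 6
  3 × C: 1 H each → 3
  3 × C: no H
  2 × C (aromatic): no H
  2 × O: no H
  1 × C: 3 H
  1 × N: 2 H
  1 × O: 1 H
  Total hydrogens = 19.
Molecular formula: C16H19NO3

C16H19NO3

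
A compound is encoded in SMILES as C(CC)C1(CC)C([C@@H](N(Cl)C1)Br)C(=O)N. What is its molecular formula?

Heavy atoms from the SMILES: 1 Br, 10 C, 1 Cl, 2 N, 1 O.
Implicit hydrogens by atom environment:
  4 × C: 2 H each → 8
  2 × C: 3 H each → 6
  2 × C: 1 H each → 2
  2 × C: no H
  1 × Br: no H
  1 × Cl: no H
  1 × N: 2 H
  1 × N: no H
  1 × O: no H
  Total hydrogens = 18.
Molecular formula: C10H18BrClN2O

C10H18BrClN2O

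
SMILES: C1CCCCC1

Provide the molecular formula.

Heavy atoms from the SMILES: 6 C.
Implicit hydrogens by atom environment:
  6 × C: 2 H each → 12
  Total hydrogens = 12.
Molecular formula: C6H12

C6H12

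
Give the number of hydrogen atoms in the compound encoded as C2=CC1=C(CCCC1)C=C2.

Hydrogens are implicit in SMILES; fill each atom to its normal valence:
  4 × C: 2 H each → 8
  4 × C (aromatic): 1 H each → 4
  2 × C (aromatic): no H
  Total hydrogens = 12.

12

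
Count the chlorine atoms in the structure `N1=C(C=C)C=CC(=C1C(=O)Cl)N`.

The symbol for chlorine appears 1 time in the SMILES.

1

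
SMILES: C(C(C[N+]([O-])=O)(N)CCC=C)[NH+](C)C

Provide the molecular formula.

Heavy atoms from the SMILES: 9 C, 3 N, 2 O.
Implicit hydrogens by atom environment:
  5 × C: 2 H each → 10
  2 × C: 3 H each → 6
  1 × C: 1 H
  1 × C: no H
  1 × N: 2 H
  1 × N (charge +1): 1 H
  1 × N (charge +1): no H
  1 × O: no H
  1 × O (charge -1): no H
  Total hydrogens = 20.
Net charge +1.
Molecular formula: C9H20N3O2+

C9H20N3O2+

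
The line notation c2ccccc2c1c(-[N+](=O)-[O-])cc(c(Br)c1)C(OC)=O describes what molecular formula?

C14H10BrNO4

Heavy atoms from the SMILES: 1 Br, 14 C, 1 N, 4 O.
Implicit hydrogens by atom environment:
  7 × C (aromatic): 1 H each → 7
  5 × C (aromatic): no H
  3 × O: no H
  1 × Br: no H
  1 × C: 3 H
  1 × C: no H
  1 × N (charge +1): no H
  1 × O (charge -1): no H
  Total hydrogens = 10.
Molecular formula: C14H10BrNO4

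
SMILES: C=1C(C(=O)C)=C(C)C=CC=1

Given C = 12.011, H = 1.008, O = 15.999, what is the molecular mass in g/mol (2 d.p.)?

Molecular formula: C9H10O.
M = 9×12.011 + 10×1.008 + 1×15.999 = 134.18 g/mol.

134.18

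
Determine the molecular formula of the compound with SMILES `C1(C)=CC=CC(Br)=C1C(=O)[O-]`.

Heavy atoms from the SMILES: 1 Br, 8 C, 2 O.
Implicit hydrogens by atom environment:
  3 × C (aromatic): 1 H each → 3
  3 × C (aromatic): no H
  1 × Br: no H
  1 × C: 3 H
  1 × C: no H
  1 × O: no H
  1 × O (charge -1): no H
  Total hydrogens = 6.
Net charge -1.
Molecular formula: C8H6BrO2-

C8H6BrO2-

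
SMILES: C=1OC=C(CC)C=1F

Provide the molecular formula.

C6H7FO

Heavy atoms from the SMILES: 6 C, 1 F, 1 O.
Implicit hydrogens by atom environment:
  2 × C (aromatic): 1 H each → 2
  2 × C (aromatic): no H
  1 × C: 3 H
  1 × C: 2 H
  1 × F: no H
  1 × O (aromatic): no H
  Total hydrogens = 7.
Molecular formula: C6H7FO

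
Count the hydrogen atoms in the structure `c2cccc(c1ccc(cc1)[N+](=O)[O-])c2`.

Hydrogens are implicit in SMILES; fill each atom to its normal valence:
  9 × C (aromatic): 1 H each → 9
  3 × C (aromatic): no H
  1 × N (charge +1): no H
  1 × O: no H
  1 × O (charge -1): no H
  Total hydrogens = 9.

9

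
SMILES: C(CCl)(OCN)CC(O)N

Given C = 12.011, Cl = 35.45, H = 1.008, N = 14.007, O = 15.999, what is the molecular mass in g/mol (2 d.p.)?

Molecular formula: C5H13ClN2O2.
M = 5×12.011 + 1×35.45 + 13×1.008 + 2×14.007 + 2×15.999 = 168.62 g/mol.

168.62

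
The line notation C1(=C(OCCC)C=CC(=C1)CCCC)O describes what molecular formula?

C13H20O2

Heavy atoms from the SMILES: 13 C, 2 O.
Implicit hydrogens by atom environment:
  5 × C: 2 H each → 10
  3 × C (aromatic): 1 H each → 3
  3 × C (aromatic): no H
  2 × C: 3 H each → 6
  1 × O: 1 H
  1 × O: no H
  Total hydrogens = 20.
Molecular formula: C13H20O2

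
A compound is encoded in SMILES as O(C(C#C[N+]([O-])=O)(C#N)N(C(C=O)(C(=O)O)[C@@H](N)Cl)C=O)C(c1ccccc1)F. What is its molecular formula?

Heavy atoms from the SMILES: 16 C, 1 Cl, 1 F, 4 N, 7 O.
Implicit hydrogens by atom environment:
  6 × C: no H
  5 × C (aromatic): 1 H each → 5
  5 × O: no H
  4 × C: 1 H each → 4
  2 × N: no H
  1 × C (aromatic): no H
  1 × Cl: no H
  1 × F: no H
  1 × N: 2 H
  1 × N (charge +1): no H
  1 × O: 1 H
  1 × O (charge -1): no H
  Total hydrogens = 12.
Molecular formula: C16H12ClFN4O7

C16H12ClFN4O7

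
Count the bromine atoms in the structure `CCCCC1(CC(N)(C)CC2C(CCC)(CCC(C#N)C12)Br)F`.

1

The symbol for bromine appears 1 time in the SMILES.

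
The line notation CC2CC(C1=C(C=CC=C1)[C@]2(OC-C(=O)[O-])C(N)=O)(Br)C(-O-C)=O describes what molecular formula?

C16H17BrNO6-

Heavy atoms from the SMILES: 1 Br, 16 C, 1 N, 6 O.
Implicit hydrogens by atom environment:
  5 × C: no H
  5 × O: no H
  4 × C (aromatic): 1 H each → 4
  2 × C: 3 H each → 6
  2 × C: 2 H each → 4
  2 × C (aromatic): no H
  1 × Br: no H
  1 × C: 1 H
  1 × N: 2 H
  1 × O (charge -1): no H
  Total hydrogens = 17.
Net charge -1.
Molecular formula: C16H17BrNO6-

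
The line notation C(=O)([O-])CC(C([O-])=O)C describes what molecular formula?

[C5H6O4]2-

Heavy atoms from the SMILES: 5 C, 4 O.
Implicit hydrogens by atom environment:
  2 × C: no H
  2 × O: no H
  2 × O (charge -1): no H
  1 × C: 3 H
  1 × C: 2 H
  1 × C: 1 H
  Total hydrogens = 6.
Net charge -2.
Molecular formula: [C5H6O4]2-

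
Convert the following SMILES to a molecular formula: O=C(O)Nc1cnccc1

Heavy atoms from the SMILES: 6 C, 2 N, 2 O.
Implicit hydrogens by atom environment:
  4 × C (aromatic): 1 H each → 4
  1 × C (aromatic): no H
  1 × C: no H
  1 × N: 1 H
  1 × N (aromatic): no H
  1 × O: 1 H
  1 × O: no H
  Total hydrogens = 6.
Molecular formula: C6H6N2O2

C6H6N2O2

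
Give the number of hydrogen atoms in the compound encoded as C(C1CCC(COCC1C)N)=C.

Hydrogens are implicit in SMILES; fill each atom to its normal valence:
  5 × C: 2 H each → 10
  4 × C: 1 H each → 4
  1 × C: 3 H
  1 × N: 2 H
  1 × O: no H
  Total hydrogens = 19.

19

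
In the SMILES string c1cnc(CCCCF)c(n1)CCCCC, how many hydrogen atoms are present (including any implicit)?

Hydrogens are implicit in SMILES; fill each atom to its normal valence:
  8 × C: 2 H each → 16
  2 × C (aromatic): 1 H each → 2
  2 × C (aromatic): no H
  2 × N (aromatic): no H
  1 × C: 3 H
  1 × F: no H
  Total hydrogens = 21.

21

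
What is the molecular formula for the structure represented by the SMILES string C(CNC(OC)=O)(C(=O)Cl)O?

C5H8ClNO4

Heavy atoms from the SMILES: 5 C, 1 Cl, 1 N, 4 O.
Implicit hydrogens by atom environment:
  3 × O: no H
  2 × C: no H
  1 × C: 3 H
  1 × C: 2 H
  1 × C: 1 H
  1 × Cl: no H
  1 × N: 1 H
  1 × O: 1 H
  Total hydrogens = 8.
Molecular formula: C5H8ClNO4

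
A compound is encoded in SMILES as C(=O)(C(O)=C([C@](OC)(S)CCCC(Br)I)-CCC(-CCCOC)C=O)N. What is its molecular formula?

C17H29BrINO5S

Heavy atoms from the SMILES: 1 Br, 17 C, 1 I, 1 N, 5 O, 1 S.
Implicit hydrogens by atom environment:
  8 × C: 2 H each → 16
  4 × C: no H
  4 × O: no H
  3 × C: 1 H each → 3
  2 × C: 3 H each → 6
  1 × Br: no H
  1 × I: no H
  1 × N: 2 H
  1 × O: 1 H
  1 × S: 1 H
  Total hydrogens = 29.
Molecular formula: C17H29BrINO5S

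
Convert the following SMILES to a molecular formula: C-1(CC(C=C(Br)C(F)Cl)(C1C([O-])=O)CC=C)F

Heavy atoms from the SMILES: 1 Br, 11 C, 1 Cl, 2 F, 2 O.
Implicit hydrogens by atom environment:
  5 × C: 1 H each → 5
  3 × C: 2 H each → 6
  3 × C: no H
  2 × F: no H
  1 × Br: no H
  1 × Cl: no H
  1 × O: no H
  1 × O (charge -1): no H
  Total hydrogens = 11.
Net charge -1.
Molecular formula: C11H11BrClF2O2-

C11H11BrClF2O2-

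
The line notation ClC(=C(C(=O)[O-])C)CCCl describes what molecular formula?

Heavy atoms from the SMILES: 6 C, 2 Cl, 2 O.
Implicit hydrogens by atom environment:
  3 × C: no H
  2 × C: 2 H each → 4
  2 × Cl: no H
  1 × C: 3 H
  1 × O: no H
  1 × O (charge -1): no H
  Total hydrogens = 7.
Net charge -1.
Molecular formula: C6H7Cl2O2-

C6H7Cl2O2-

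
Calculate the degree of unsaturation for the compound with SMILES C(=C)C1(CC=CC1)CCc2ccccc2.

7

Molecular formula from the SMILES: C15H18.
DoU = (2C + 2 + N − H − X)/2 = (2·15 + 2 + 0 − 18 − 0)/2 = 14/2 = 7.
(Structurally: 2 ring(s) + 5 π bond(s) = 7.)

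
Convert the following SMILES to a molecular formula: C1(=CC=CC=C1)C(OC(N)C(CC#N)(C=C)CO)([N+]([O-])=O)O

C14H17N3O5

Heavy atoms from the SMILES: 14 C, 3 N, 5 O.
Implicit hydrogens by atom environment:
  5 × C (aromatic): 1 H each → 5
  3 × C: 2 H each → 6
  3 × C: no H
  2 × C: 1 H each → 2
  2 × O: 1 H each → 2
  2 × O: no H
  1 × C (aromatic): no H
  1 × N: 2 H
  1 × N: no H
  1 × N (charge +1): no H
  1 × O (charge -1): no H
  Total hydrogens = 17.
Molecular formula: C14H17N3O5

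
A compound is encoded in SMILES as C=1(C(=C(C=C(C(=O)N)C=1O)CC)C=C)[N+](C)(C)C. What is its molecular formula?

Heavy atoms from the SMILES: 14 C, 2 N, 2 O.
Implicit hydrogens by atom environment:
  5 × C (aromatic): no H
  4 × C: 3 H each → 12
  2 × C: 2 H each → 4
  1 × C (aromatic): 1 H
  1 × C: 1 H
  1 × C: no H
  1 × N: 2 H
  1 × N (charge +1): no H
  1 × O: 1 H
  1 × O: no H
  Total hydrogens = 21.
Net charge +1.
Molecular formula: C14H21N2O2+

C14H21N2O2+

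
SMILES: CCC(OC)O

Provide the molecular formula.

C4H10O2

Heavy atoms from the SMILES: 4 C, 2 O.
Implicit hydrogens by atom environment:
  2 × C: 3 H each → 6
  1 × C: 2 H
  1 × C: 1 H
  1 × O: 1 H
  1 × O: no H
  Total hydrogens = 10.
Molecular formula: C4H10O2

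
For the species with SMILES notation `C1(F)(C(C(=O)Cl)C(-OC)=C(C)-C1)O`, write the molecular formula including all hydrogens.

Heavy atoms from the SMILES: 8 C, 1 Cl, 1 F, 3 O.
Implicit hydrogens by atom environment:
  4 × C: no H
  2 × C: 3 H each → 6
  2 × O: no H
  1 × C: 2 H
  1 × C: 1 H
  1 × Cl: no H
  1 × F: no H
  1 × O: 1 H
  Total hydrogens = 10.
Molecular formula: C8H10ClFO3

C8H10ClFO3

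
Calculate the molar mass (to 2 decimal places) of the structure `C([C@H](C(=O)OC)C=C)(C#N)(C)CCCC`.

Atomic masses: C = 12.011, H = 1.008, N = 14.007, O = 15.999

Molecular formula: C12H19NO2.
M = 12×12.011 + 19×1.008 + 1×14.007 + 2×15.999 = 209.29 g/mol.

209.29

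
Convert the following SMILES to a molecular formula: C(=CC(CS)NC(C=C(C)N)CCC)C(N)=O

Heavy atoms from the SMILES: 12 C, 3 N, 1 O, 1 S.
Implicit hydrogens by atom environment:
  5 × C: 1 H each → 5
  3 × C: 2 H each → 6
  2 × C: 3 H each → 6
  2 × C: no H
  2 × N: 2 H each → 4
  1 × N: 1 H
  1 × O: no H
  1 × S: 1 H
  Total hydrogens = 23.
Molecular formula: C12H23N3OS

C12H23N3OS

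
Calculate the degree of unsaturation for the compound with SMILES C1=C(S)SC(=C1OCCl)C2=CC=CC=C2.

Molecular formula from the SMILES: C11H9ClOS2.
DoU = (2C + 2 + N − H − X)/2 = (2·11 + 2 + 0 − 9 − 1)/2 = 14/2 = 7.
(Structurally: 2 ring(s) + 5 π bond(s) = 7.)

7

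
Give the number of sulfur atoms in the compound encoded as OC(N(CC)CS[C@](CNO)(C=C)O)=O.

1

The symbol for sulfur appears 1 time in the SMILES.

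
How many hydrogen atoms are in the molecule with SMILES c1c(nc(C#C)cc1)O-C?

7

Hydrogens are implicit in SMILES; fill each atom to its normal valence:
  3 × C (aromatic): 1 H each → 3
  2 × C (aromatic): no H
  1 × C: 3 H
  1 × C: 1 H
  1 × C: no H
  1 × N (aromatic): no H
  1 × O: no H
  Total hydrogens = 7.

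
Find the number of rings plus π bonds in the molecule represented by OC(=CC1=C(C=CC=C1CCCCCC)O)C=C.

6

Molecular formula from the SMILES: C16H22O2.
DoU = (2C + 2 + N − H − X)/2 = (2·16 + 2 + 0 − 22 − 0)/2 = 12/2 = 6.
(Structurally: 1 ring(s) + 5 π bond(s) = 6.)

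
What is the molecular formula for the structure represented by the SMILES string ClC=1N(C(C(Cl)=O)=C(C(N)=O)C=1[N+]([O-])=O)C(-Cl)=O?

C7H2Cl3N3O5

Heavy atoms from the SMILES: 7 C, 3 Cl, 3 N, 5 O.
Implicit hydrogens by atom environment:
  4 × C (aromatic): no H
  4 × O: no H
  3 × C: no H
  3 × Cl: no H
  1 × N: 2 H
  1 × N (aromatic): no H
  1 × N (charge +1): no H
  1 × O (charge -1): no H
  Total hydrogens = 2.
Molecular formula: C7H2Cl3N3O5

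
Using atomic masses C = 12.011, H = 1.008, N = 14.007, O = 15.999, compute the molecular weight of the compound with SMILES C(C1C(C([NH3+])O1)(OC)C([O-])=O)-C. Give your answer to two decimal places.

Molecular formula: C7H13NO4.
M = 7×12.011 + 13×1.008 + 1×14.007 + 4×15.999 = 175.18 g/mol.

175.18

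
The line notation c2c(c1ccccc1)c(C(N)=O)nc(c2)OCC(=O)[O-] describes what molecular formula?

Heavy atoms from the SMILES: 14 C, 2 N, 4 O.
Implicit hydrogens by atom environment:
  7 × C (aromatic): 1 H each → 7
  4 × C (aromatic): no H
  3 × O: no H
  2 × C: no H
  1 × C: 2 H
  1 × N: 2 H
  1 × N (aromatic): no H
  1 × O (charge -1): no H
  Total hydrogens = 11.
Net charge -1.
Molecular formula: C14H11N2O4-

C14H11N2O4-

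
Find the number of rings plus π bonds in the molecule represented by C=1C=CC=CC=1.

4

Molecular formula from the SMILES: C6H6.
DoU = (2C + 2 + N − H − X)/2 = (2·6 + 2 + 0 − 6 − 0)/2 = 8/2 = 4.
(Structurally: 1 ring(s) + 3 π bond(s) = 4.)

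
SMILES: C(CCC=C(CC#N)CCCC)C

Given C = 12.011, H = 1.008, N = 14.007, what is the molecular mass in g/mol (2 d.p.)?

179.31

Molecular formula: C12H21N.
M = 12×12.011 + 21×1.008 + 1×14.007 = 179.31 g/mol.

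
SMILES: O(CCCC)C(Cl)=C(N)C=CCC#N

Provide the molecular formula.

Heavy atoms from the SMILES: 10 C, 1 Cl, 2 N, 1 O.
Implicit hydrogens by atom environment:
  4 × C: 2 H each → 8
  3 × C: no H
  2 × C: 1 H each → 2
  1 × C: 3 H
  1 × Cl: no H
  1 × N: 2 H
  1 × N: no H
  1 × O: no H
  Total hydrogens = 15.
Molecular formula: C10H15ClN2O

C10H15ClN2O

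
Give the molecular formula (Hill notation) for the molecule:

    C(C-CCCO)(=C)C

Heavy atoms from the SMILES: 7 C, 1 O.
Implicit hydrogens by atom environment:
  5 × C: 2 H each → 10
  1 × C: 3 H
  1 × C: no H
  1 × O: 1 H
  Total hydrogens = 14.
Molecular formula: C7H14O

C7H14O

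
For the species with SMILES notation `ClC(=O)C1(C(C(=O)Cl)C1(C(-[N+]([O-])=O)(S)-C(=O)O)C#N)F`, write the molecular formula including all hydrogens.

Heavy atoms from the SMILES: 8 C, 2 Cl, 1 F, 2 N, 6 O, 1 S.
Implicit hydrogens by atom environment:
  7 × C: no H
  4 × O: no H
  2 × Cl: no H
  1 × C: 1 H
  1 × F: no H
  1 × N: no H
  1 × N (charge +1): no H
  1 × O: 1 H
  1 × O (charge -1): no H
  1 × S: 1 H
  Total hydrogens = 3.
Molecular formula: C8H3Cl2FN2O6S

C8H3Cl2FN2O6S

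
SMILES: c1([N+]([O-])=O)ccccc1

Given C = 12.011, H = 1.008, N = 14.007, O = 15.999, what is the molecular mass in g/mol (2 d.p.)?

Molecular formula: C6H5NO2.
M = 6×12.011 + 5×1.008 + 1×14.007 + 2×15.999 = 123.11 g/mol.

123.11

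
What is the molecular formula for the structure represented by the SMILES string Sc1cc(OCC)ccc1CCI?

Heavy atoms from the SMILES: 10 C, 1 I, 1 O, 1 S.
Implicit hydrogens by atom environment:
  3 × C: 2 H each → 6
  3 × C (aromatic): 1 H each → 3
  3 × C (aromatic): no H
  1 × C: 3 H
  1 × I: no H
  1 × O: no H
  1 × S: 1 H
  Total hydrogens = 13.
Molecular formula: C10H13IOS

C10H13IOS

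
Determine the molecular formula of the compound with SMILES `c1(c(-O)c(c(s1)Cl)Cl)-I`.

Heavy atoms from the SMILES: 4 C, 2 Cl, 1 I, 1 O, 1 S.
Implicit hydrogens by atom environment:
  4 × C (aromatic): no H
  2 × Cl: no H
  1 × I: no H
  1 × O: 1 H
  1 × S (aromatic): no H
  Total hydrogens = 1.
Molecular formula: C4HCl2IOS

C4HCl2IOS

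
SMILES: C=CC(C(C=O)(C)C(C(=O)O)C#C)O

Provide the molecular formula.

C10H12O4

Heavy atoms from the SMILES: 10 C, 4 O.
Implicit hydrogens by atom environment:
  5 × C: 1 H each → 5
  3 × C: no H
  2 × O: 1 H each → 2
  2 × O: no H
  1 × C: 3 H
  1 × C: 2 H
  Total hydrogens = 12.
Molecular formula: C10H12O4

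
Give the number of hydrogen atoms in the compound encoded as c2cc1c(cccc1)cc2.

8

Hydrogens are implicit in SMILES; fill each atom to its normal valence:
  8 × C (aromatic): 1 H each → 8
  2 × C (aromatic): no H
  Total hydrogens = 8.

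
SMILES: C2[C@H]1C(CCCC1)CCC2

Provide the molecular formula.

C10H18

Heavy atoms from the SMILES: 10 C.
Implicit hydrogens by atom environment:
  8 × C: 2 H each → 16
  2 × C: 1 H each → 2
  Total hydrogens = 18.
Molecular formula: C10H18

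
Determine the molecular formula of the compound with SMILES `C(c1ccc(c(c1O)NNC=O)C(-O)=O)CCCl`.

Heavy atoms from the SMILES: 11 C, 1 Cl, 2 N, 4 O.
Implicit hydrogens by atom environment:
  4 × C (aromatic): no H
  3 × C: 2 H each → 6
  2 × C (aromatic): 1 H each → 2
  2 × N: 1 H each → 2
  2 × O: 1 H each → 2
  2 × O: no H
  1 × C: 1 H
  1 × C: no H
  1 × Cl: no H
  Total hydrogens = 13.
Molecular formula: C11H13ClN2O4

C11H13ClN2O4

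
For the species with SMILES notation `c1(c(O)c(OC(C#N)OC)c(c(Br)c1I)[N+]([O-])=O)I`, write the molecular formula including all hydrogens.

C9H5BrI2N2O5

Heavy atoms from the SMILES: 1 Br, 9 C, 2 I, 2 N, 5 O.
Implicit hydrogens by atom environment:
  6 × C (aromatic): no H
  3 × O: no H
  2 × I: no H
  1 × Br: no H
  1 × C: 3 H
  1 × C: 1 H
  1 × C: no H
  1 × N (charge +1): no H
  1 × N: no H
  1 × O: 1 H
  1 × O (charge -1): no H
  Total hydrogens = 5.
Molecular formula: C9H5BrI2N2O5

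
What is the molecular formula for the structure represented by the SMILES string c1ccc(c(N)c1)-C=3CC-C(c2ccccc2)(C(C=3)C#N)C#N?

Heavy atoms from the SMILES: 20 C, 3 N.
Implicit hydrogens by atom environment:
  9 × C (aromatic): 1 H each → 9
  4 × C: no H
  3 × C (aromatic): no H
  2 × C: 2 H each → 4
  2 × C: 1 H each → 2
  2 × N: no H
  1 × N: 2 H
  Total hydrogens = 17.
Molecular formula: C20H17N3

C20H17N3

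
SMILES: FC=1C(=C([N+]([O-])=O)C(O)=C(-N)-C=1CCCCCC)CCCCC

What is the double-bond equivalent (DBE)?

5

Molecular formula from the SMILES: C17H27FN2O3.
DoU = (2C + 2 + N − H − X)/2 = (2·17 + 2 + 2 − 27 − 1)/2 = 10/2 = 5.
(Structurally: 1 ring(s) + 4 π bond(s) = 5.)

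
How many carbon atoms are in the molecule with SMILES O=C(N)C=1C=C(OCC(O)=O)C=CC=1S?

The symbol for carbon appears 9 times in the SMILES.

9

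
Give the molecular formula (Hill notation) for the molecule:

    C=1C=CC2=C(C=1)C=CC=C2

C10H8

Heavy atoms from the SMILES: 10 C.
Implicit hydrogens by atom environment:
  8 × C (aromatic): 1 H each → 8
  2 × C (aromatic): no H
  Total hydrogens = 8.
Molecular formula: C10H8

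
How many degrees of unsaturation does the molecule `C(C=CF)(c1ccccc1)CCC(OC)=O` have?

Molecular formula from the SMILES: C13H15FO2.
DoU = (2C + 2 + N − H − X)/2 = (2·13 + 2 + 0 − 15 − 1)/2 = 12/2 = 6.
(Structurally: 1 ring(s) + 5 π bond(s) = 6.)

6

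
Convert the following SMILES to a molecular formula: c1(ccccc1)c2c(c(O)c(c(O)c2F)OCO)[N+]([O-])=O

C13H10FNO6

Heavy atoms from the SMILES: 13 C, 1 F, 1 N, 6 O.
Implicit hydrogens by atom environment:
  7 × C (aromatic): no H
  5 × C (aromatic): 1 H each → 5
  3 × O: 1 H each → 3
  2 × O: no H
  1 × C: 2 H
  1 × F: no H
  1 × N (charge +1): no H
  1 × O (charge -1): no H
  Total hydrogens = 10.
Molecular formula: C13H10FNO6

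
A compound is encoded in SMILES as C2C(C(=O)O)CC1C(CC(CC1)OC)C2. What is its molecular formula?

C12H20O3

Heavy atoms from the SMILES: 12 C, 3 O.
Implicit hydrogens by atom environment:
  6 × C: 2 H each → 12
  4 × C: 1 H each → 4
  2 × O: no H
  1 × C: 3 H
  1 × C: no H
  1 × O: 1 H
  Total hydrogens = 20.
Molecular formula: C12H20O3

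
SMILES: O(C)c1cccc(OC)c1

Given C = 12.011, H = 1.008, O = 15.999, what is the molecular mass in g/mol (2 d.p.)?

138.17

Molecular formula: C8H10O2.
M = 8×12.011 + 10×1.008 + 2×15.999 = 138.17 g/mol.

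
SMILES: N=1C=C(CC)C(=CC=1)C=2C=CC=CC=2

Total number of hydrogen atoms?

13

Hydrogens are implicit in SMILES; fill each atom to its normal valence:
  8 × C (aromatic): 1 H each → 8
  3 × C (aromatic): no H
  1 × C: 3 H
  1 × C: 2 H
  1 × N (aromatic): no H
  Total hydrogens = 13.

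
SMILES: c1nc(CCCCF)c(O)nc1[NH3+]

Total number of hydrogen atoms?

13

Hydrogens are implicit in SMILES; fill each atom to its normal valence:
  4 × C: 2 H each → 8
  3 × C (aromatic): no H
  2 × N (aromatic): no H
  1 × C (aromatic): 1 H
  1 × F: no H
  1 × N (charge +1): 3 H
  1 × O: 1 H
  Total hydrogens = 13.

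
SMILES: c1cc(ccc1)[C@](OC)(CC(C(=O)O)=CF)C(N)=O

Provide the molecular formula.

Heavy atoms from the SMILES: 13 C, 1 F, 1 N, 4 O.
Implicit hydrogens by atom environment:
  5 × C (aromatic): 1 H each → 5
  4 × C: no H
  3 × O: no H
  1 × C: 3 H
  1 × C: 2 H
  1 × C: 1 H
  1 × C (aromatic): no H
  1 × F: no H
  1 × N: 2 H
  1 × O: 1 H
  Total hydrogens = 14.
Molecular formula: C13H14FNO4

C13H14FNO4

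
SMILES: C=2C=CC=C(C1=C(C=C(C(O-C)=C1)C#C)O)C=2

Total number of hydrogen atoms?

12

Hydrogens are implicit in SMILES; fill each atom to its normal valence:
  7 × C (aromatic): 1 H each → 7
  5 × C (aromatic): no H
  1 × C: 3 H
  1 × C: 1 H
  1 × C: no H
  1 × O: 1 H
  1 × O: no H
  Total hydrogens = 12.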